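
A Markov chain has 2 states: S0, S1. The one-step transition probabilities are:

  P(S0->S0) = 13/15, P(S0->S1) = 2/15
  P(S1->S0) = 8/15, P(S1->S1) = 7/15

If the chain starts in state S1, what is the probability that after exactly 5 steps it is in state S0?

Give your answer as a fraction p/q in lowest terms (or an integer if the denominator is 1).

Answer: 968/1215

Derivation:
Computing P^5 by repeated multiplication:
P^1 =
  S0: [13/15, 2/15]
  S1: [8/15, 7/15]
P^2 =
  S0: [37/45, 8/45]
  S1: [32/45, 13/45]
P^3 =
  S0: [109/135, 26/135]
  S1: [104/135, 31/135]
P^4 =
  S0: [65/81, 16/81]
  S1: [64/81, 17/81]
P^5 =
  S0: [973/1215, 242/1215]
  S1: [968/1215, 247/1215]

(P^5)[S1 -> S0] = 968/1215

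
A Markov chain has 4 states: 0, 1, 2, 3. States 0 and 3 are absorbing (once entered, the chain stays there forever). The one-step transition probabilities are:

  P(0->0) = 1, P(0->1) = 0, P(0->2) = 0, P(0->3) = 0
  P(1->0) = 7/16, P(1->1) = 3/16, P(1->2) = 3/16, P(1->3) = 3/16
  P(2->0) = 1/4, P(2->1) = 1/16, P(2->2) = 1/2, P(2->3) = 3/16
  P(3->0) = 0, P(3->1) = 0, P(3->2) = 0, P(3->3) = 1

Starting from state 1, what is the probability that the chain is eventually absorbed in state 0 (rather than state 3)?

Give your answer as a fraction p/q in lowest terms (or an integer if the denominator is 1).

Let a_i = P(absorbed in 0 | start in state i).
Boundary conditions: a_0 = 1, a_3 = 0.
For each transient state i, a_i = sum_j P(i->j) * a_j:
  a_1 = 7/16*a_0 + 3/16*a_1 + 3/16*a_2 + 3/16*a_3
  a_2 = 1/4*a_0 + 1/16*a_1 + 1/2*a_2 + 3/16*a_3

Substituting a_0 = 1 and a_3 = 0, rearrange to (I - Q) a = r where r[i] = P(i -> 0):
  [13/16, -3/16] . (a_1, a_2) = 7/16
  [-1/16, 1/2] . (a_1, a_2) = 1/4

Solving yields:
  a_1 = 68/101
  a_2 = 59/101

Starting state is 1, so the absorption probability is a_1 = 68/101.

Answer: 68/101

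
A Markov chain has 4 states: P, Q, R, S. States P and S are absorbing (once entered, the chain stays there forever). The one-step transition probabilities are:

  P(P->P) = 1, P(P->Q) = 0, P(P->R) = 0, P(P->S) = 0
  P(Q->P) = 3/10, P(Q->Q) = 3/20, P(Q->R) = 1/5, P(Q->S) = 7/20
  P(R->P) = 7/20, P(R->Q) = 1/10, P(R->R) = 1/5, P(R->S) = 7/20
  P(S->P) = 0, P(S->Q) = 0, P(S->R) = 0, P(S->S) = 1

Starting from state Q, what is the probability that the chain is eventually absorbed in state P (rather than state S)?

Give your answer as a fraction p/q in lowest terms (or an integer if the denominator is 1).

Let a_i = P(absorbed in P | start in state i).
Boundary conditions: a_P = 1, a_S = 0.
For each transient state i, a_i = sum_j P(i->j) * a_j:
  a_Q = 3/10*a_P + 3/20*a_Q + 1/5*a_R + 7/20*a_S
  a_R = 7/20*a_P + 1/10*a_Q + 1/5*a_R + 7/20*a_S

Substituting a_P = 1 and a_S = 0, rearrange to (I - Q) a = r where r[i] = P(i -> P):
  [17/20, -1/5] . (a_Q, a_R) = 3/10
  [-1/10, 4/5] . (a_Q, a_R) = 7/20

Solving yields:
  a_Q = 31/66
  a_R = 131/264

Starting state is Q, so the absorption probability is a_Q = 31/66.

Answer: 31/66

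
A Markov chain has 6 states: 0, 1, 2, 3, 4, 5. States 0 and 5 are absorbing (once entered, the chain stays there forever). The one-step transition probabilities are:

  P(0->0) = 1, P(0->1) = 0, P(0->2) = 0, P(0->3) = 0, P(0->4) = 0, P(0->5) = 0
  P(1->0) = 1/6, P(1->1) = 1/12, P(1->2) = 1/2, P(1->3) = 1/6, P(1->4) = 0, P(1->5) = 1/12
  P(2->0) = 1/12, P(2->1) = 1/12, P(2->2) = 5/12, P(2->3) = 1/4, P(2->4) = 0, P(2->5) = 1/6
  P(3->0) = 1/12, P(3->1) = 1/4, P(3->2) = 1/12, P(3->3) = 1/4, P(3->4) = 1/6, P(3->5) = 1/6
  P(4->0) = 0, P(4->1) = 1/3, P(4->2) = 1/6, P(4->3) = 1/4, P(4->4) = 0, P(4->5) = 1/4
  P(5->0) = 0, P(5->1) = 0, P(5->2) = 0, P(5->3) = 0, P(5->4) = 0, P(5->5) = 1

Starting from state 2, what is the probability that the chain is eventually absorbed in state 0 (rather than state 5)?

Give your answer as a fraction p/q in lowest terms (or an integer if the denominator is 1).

Let a_i = P(absorbed in 0 | start in state i).
Boundary conditions: a_0 = 1, a_5 = 0.
For each transient state i, a_i = sum_j P(i->j) * a_j:
  a_1 = 1/6*a_0 + 1/12*a_1 + 1/2*a_2 + 1/6*a_3 + 0*a_4 + 1/12*a_5
  a_2 = 1/12*a_0 + 1/12*a_1 + 5/12*a_2 + 1/4*a_3 + 0*a_4 + 1/6*a_5
  a_3 = 1/12*a_0 + 1/4*a_1 + 1/12*a_2 + 1/4*a_3 + 1/6*a_4 + 1/6*a_5
  a_4 = 0*a_0 + 1/3*a_1 + 1/6*a_2 + 1/4*a_3 + 0*a_4 + 1/4*a_5

Substituting a_0 = 1 and a_5 = 0, rearrange to (I - Q) a = r where r[i] = P(i -> 0):
  [11/12, -1/2, -1/6, 0] . (a_1, a_2, a_3, a_4) = 1/6
  [-1/12, 7/12, -1/4, 0] . (a_1, a_2, a_3, a_4) = 1/12
  [-1/4, -1/12, 3/4, -1/6] . (a_1, a_2, a_3, a_4) = 1/12
  [-1/3, -1/6, -1/4, 1] . (a_1, a_2, a_3, a_4) = 0

Solving yields:
  a_1 = 1180/2637
  a_2 = 961/2637
  a_3 = 970/2637
  a_4 = 796/2637

Starting state is 2, so the absorption probability is a_2 = 961/2637.

Answer: 961/2637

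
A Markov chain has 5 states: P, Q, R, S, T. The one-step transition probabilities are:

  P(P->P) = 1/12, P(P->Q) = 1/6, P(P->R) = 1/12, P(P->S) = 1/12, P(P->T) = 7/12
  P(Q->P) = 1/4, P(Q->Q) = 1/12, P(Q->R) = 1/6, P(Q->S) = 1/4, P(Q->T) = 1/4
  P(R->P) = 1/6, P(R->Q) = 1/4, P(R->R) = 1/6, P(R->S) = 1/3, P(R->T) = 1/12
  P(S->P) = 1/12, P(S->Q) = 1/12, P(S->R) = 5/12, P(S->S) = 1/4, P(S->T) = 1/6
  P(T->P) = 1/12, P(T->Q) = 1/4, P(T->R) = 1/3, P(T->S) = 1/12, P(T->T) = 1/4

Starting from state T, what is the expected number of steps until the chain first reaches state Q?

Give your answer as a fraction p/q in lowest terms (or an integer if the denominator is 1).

Answer: 2511/529

Derivation:
Let h_i = expected steps to first reach Q from state i.
Boundary: h_Q = 0.
First-step equations for the other states:
  h_P = 1 + 1/12*h_P + 1/6*h_Q + 1/12*h_R + 1/12*h_S + 7/12*h_T
  h_R = 1 + 1/6*h_P + 1/4*h_Q + 1/6*h_R + 1/3*h_S + 1/12*h_T
  h_S = 1 + 1/12*h_P + 1/12*h_Q + 5/12*h_R + 1/4*h_S + 1/6*h_T
  h_T = 1 + 1/12*h_P + 1/4*h_Q + 1/3*h_R + 1/12*h_S + 1/4*h_T

Substituting h_Q = 0 and rearranging gives the linear system (I - Q) h = 1:
  [11/12, -1/12, -1/12, -7/12] . (h_P, h_R, h_S, h_T) = 1
  [-1/6, 5/6, -1/3, -1/12] . (h_P, h_R, h_S, h_T) = 1
  [-1/12, -5/12, 3/4, -1/6] . (h_P, h_R, h_S, h_T) = 1
  [-1/12, -1/3, -1/12, 3/4] . (h_P, h_R, h_S, h_T) = 1

Solving yields:
  h_P = 5379/1058
  h_R = 2634/529
  h_S = 6051/1058
  h_T = 2511/529

Starting state is T, so the expected hitting time is h_T = 2511/529.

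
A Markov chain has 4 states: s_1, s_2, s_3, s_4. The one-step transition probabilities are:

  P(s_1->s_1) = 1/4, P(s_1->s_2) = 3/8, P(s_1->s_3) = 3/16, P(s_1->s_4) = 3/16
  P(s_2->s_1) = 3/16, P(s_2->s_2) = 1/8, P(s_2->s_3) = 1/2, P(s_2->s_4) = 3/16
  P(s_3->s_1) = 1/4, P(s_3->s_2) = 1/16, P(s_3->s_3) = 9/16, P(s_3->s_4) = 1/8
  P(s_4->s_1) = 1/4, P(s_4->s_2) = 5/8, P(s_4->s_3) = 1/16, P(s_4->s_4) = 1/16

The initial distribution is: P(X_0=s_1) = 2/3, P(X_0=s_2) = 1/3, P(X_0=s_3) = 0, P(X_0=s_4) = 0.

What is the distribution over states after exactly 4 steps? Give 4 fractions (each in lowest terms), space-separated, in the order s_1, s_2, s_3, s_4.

Propagating the distribution step by step (d_{t+1} = d_t * P):
d_0 = (s_1=2/3, s_2=1/3, s_3=0, s_4=0)
  d_1[s_1] = 2/3*1/4 + 1/3*3/16 + 0*1/4 + 0*1/4 = 11/48
  d_1[s_2] = 2/3*3/8 + 1/3*1/8 + 0*1/16 + 0*5/8 = 7/24
  d_1[s_3] = 2/3*3/16 + 1/3*1/2 + 0*9/16 + 0*1/16 = 7/24
  d_1[s_4] = 2/3*3/16 + 1/3*3/16 + 0*1/8 + 0*1/16 = 3/16
d_1 = (s_1=11/48, s_2=7/24, s_3=7/24, s_4=3/16)
  d_2[s_1] = 11/48*1/4 + 7/24*3/16 + 7/24*1/4 + 3/16*1/4 = 89/384
  d_2[s_2] = 11/48*3/8 + 7/24*1/8 + 7/24*1/16 + 3/16*5/8 = 33/128
  d_2[s_3] = 11/48*3/16 + 7/24*1/2 + 7/24*9/16 + 3/16*1/16 = 35/96
  d_2[s_4] = 11/48*3/16 + 7/24*3/16 + 7/24*1/8 + 3/16*1/16 = 7/48
d_2 = (s_1=89/384, s_2=33/128, s_3=35/96, s_4=7/48)
  d_3[s_1] = 89/384*1/4 + 33/128*3/16 + 35/96*1/4 + 7/48*1/4 = 479/2048
  d_3[s_2] = 89/384*3/8 + 33/128*1/8 + 35/96*1/16 + 7/48*5/8 = 179/768
  d_3[s_3] = 89/384*3/16 + 33/128*1/2 + 35/96*9/16 + 7/48*1/16 = 2375/6144
  d_3[s_4] = 89/384*3/16 + 33/128*3/16 + 35/96*1/8 + 7/48*1/16 = 75/512
d_3 = (s_1=479/2048, s_2=179/768, s_3=2375/6144, s_4=75/512)
  d_4[s_1] = 479/2048*1/4 + 179/768*3/16 + 2375/6144*1/4 + 75/512*1/4 = 2893/12288
  d_4[s_2] = 479/2048*3/8 + 179/768*1/8 + 2375/6144*1/16 + 75/512*5/8 = 22861/98304
  d_4[s_3] = 479/2048*3/16 + 179/768*1/2 + 2375/6144*9/16 + 75/512*1/16 = 19021/49152
  d_4[s_4] = 479/2048*3/16 + 179/768*3/16 + 2375/6144*1/8 + 75/512*1/16 = 14257/98304
d_4 = (s_1=2893/12288, s_2=22861/98304, s_3=19021/49152, s_4=14257/98304)

Answer: 2893/12288 22861/98304 19021/49152 14257/98304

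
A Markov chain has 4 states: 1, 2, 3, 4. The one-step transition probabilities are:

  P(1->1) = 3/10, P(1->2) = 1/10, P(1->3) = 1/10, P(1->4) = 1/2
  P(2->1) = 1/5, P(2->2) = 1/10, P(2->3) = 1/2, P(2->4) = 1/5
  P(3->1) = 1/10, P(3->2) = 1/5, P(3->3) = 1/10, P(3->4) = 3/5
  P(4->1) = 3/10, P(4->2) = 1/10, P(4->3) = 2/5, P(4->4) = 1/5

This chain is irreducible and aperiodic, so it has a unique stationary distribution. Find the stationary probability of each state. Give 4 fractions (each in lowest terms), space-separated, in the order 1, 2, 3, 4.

Answer: 96/409 155/1227 323/1227 461/1227

Derivation:
The stationary distribution satisfies pi = pi * P, i.e.:
  pi_1 = 3/10*pi_1 + 1/5*pi_2 + 1/10*pi_3 + 3/10*pi_4
  pi_2 = 1/10*pi_1 + 1/10*pi_2 + 1/5*pi_3 + 1/10*pi_4
  pi_3 = 1/10*pi_1 + 1/2*pi_2 + 1/10*pi_3 + 2/5*pi_4
  pi_4 = 1/2*pi_1 + 1/5*pi_2 + 3/5*pi_3 + 1/5*pi_4
with normalization: pi_1 + pi_2 + pi_3 + pi_4 = 1.

Using the first 3 balance equations plus normalization, the linear system A*pi = b is:
  [-7/10, 1/5, 1/10, 3/10] . pi = 0
  [1/10, -9/10, 1/5, 1/10] . pi = 0
  [1/10, 1/2, -9/10, 2/5] . pi = 0
  [1, 1, 1, 1] . pi = 1

Solving yields:
  pi_1 = 96/409
  pi_2 = 155/1227
  pi_3 = 323/1227
  pi_4 = 461/1227

Verification (pi * P):
  96/409*3/10 + 155/1227*1/5 + 323/1227*1/10 + 461/1227*3/10 = 96/409 = pi_1  (ok)
  96/409*1/10 + 155/1227*1/10 + 323/1227*1/5 + 461/1227*1/10 = 155/1227 = pi_2  (ok)
  96/409*1/10 + 155/1227*1/2 + 323/1227*1/10 + 461/1227*2/5 = 323/1227 = pi_3  (ok)
  96/409*1/2 + 155/1227*1/5 + 323/1227*3/5 + 461/1227*1/5 = 461/1227 = pi_4  (ok)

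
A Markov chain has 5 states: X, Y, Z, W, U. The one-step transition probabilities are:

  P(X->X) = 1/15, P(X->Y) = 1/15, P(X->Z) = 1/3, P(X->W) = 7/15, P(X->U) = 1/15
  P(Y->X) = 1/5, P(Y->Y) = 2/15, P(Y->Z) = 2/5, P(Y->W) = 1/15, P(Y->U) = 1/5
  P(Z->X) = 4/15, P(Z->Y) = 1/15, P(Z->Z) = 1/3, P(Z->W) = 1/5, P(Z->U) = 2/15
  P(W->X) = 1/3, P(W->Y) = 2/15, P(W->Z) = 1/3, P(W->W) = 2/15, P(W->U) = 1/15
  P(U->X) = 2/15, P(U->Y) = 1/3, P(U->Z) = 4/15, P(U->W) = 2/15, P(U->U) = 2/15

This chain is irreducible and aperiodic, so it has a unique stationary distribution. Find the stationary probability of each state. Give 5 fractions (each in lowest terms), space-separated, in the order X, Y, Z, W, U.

The stationary distribution satisfies pi = pi * P, i.e.:
  pi_X = 1/15*pi_X + 1/5*pi_Y + 4/15*pi_Z + 1/3*pi_W + 2/15*pi_U
  pi_Y = 1/15*pi_X + 2/15*pi_Y + 1/15*pi_Z + 2/15*pi_W + 1/3*pi_U
  pi_Z = 1/3*pi_X + 2/5*pi_Y + 1/3*pi_Z + 1/3*pi_W + 4/15*pi_U
  pi_W = 7/15*pi_X + 1/15*pi_Y + 1/5*pi_Z + 2/15*pi_W + 2/15*pi_U
  pi_U = 1/15*pi_X + 1/5*pi_Y + 2/15*pi_Z + 1/15*pi_W + 2/15*pi_U
with normalization: pi_X + pi_Y + pi_Z + pi_W + pi_U = 1.

Using the first 4 balance equations plus normalization, the linear system A*pi = b is:
  [-14/15, 1/5, 4/15, 1/3, 2/15] . pi = 0
  [1/15, -13/15, 1/15, 2/15, 1/3] . pi = 0
  [1/3, 2/5, -2/3, 1/3, 4/15] . pi = 0
  [7/15, 1/15, 1/5, -13/15, 2/15] . pi = 0
  [1, 1, 1, 1, 1] . pi = 1

Solving yields:
  pi_X = 12503/58069
  pi_Y = 6921/58069
  pi_Z = 19383/58069
  pi_W = 12741/58069
  pi_U = 6521/58069

Verification (pi * P):
  12503/58069*1/15 + 6921/58069*1/5 + 19383/58069*4/15 + 12741/58069*1/3 + 6521/58069*2/15 = 12503/58069 = pi_X  (ok)
  12503/58069*1/15 + 6921/58069*2/15 + 19383/58069*1/15 + 12741/58069*2/15 + 6521/58069*1/3 = 6921/58069 = pi_Y  (ok)
  12503/58069*1/3 + 6921/58069*2/5 + 19383/58069*1/3 + 12741/58069*1/3 + 6521/58069*4/15 = 19383/58069 = pi_Z  (ok)
  12503/58069*7/15 + 6921/58069*1/15 + 19383/58069*1/5 + 12741/58069*2/15 + 6521/58069*2/15 = 12741/58069 = pi_W  (ok)
  12503/58069*1/15 + 6921/58069*1/5 + 19383/58069*2/15 + 12741/58069*1/15 + 6521/58069*2/15 = 6521/58069 = pi_U  (ok)

Answer: 12503/58069 6921/58069 19383/58069 12741/58069 6521/58069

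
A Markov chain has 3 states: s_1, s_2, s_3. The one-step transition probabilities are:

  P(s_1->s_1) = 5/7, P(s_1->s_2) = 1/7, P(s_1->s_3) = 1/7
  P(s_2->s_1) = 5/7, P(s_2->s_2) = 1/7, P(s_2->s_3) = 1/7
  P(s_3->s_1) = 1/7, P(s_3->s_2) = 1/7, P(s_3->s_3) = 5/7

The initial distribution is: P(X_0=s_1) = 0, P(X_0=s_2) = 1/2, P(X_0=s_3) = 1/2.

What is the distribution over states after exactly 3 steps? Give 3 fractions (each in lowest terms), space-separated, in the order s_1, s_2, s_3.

Answer: 169/343 1/7 125/343

Derivation:
Propagating the distribution step by step (d_{t+1} = d_t * P):
d_0 = (s_1=0, s_2=1/2, s_3=1/2)
  d_1[s_1] = 0*5/7 + 1/2*5/7 + 1/2*1/7 = 3/7
  d_1[s_2] = 0*1/7 + 1/2*1/7 + 1/2*1/7 = 1/7
  d_1[s_3] = 0*1/7 + 1/2*1/7 + 1/2*5/7 = 3/7
d_1 = (s_1=3/7, s_2=1/7, s_3=3/7)
  d_2[s_1] = 3/7*5/7 + 1/7*5/7 + 3/7*1/7 = 23/49
  d_2[s_2] = 3/7*1/7 + 1/7*1/7 + 3/7*1/7 = 1/7
  d_2[s_3] = 3/7*1/7 + 1/7*1/7 + 3/7*5/7 = 19/49
d_2 = (s_1=23/49, s_2=1/7, s_3=19/49)
  d_3[s_1] = 23/49*5/7 + 1/7*5/7 + 19/49*1/7 = 169/343
  d_3[s_2] = 23/49*1/7 + 1/7*1/7 + 19/49*1/7 = 1/7
  d_3[s_3] = 23/49*1/7 + 1/7*1/7 + 19/49*5/7 = 125/343
d_3 = (s_1=169/343, s_2=1/7, s_3=125/343)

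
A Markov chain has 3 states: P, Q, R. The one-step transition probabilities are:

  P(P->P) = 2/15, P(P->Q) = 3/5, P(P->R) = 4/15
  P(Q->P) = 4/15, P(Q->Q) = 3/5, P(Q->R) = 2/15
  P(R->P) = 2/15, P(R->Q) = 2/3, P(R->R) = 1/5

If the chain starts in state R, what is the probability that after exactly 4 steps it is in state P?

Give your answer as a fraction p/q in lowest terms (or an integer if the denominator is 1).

Computing P^4 by repeated multiplication:
P^1 =
  P: [2/15, 3/5, 4/15]
  Q: [4/15, 3/5, 2/15]
  R: [2/15, 2/3, 1/5]
P^2 =
  P: [16/75, 139/225, 38/225]
  Q: [16/75, 137/225, 8/45]
  R: [2/9, 46/75, 37/225]
P^3 =
  P: [728/3375, 2063/3375, 584/3375]
  Q: [724/3375, 413/675, 586/3375]
  R: [242/1125, 2062/3375, 587/3375]
P^4 =
  P: [10876/50625, 30959/50625, 586/3375]
  Q: [2176/10125, 30961/50625, 976/5625]
  R: [10874/50625, 30962/50625, 8789/50625]

(P^4)[R -> P] = 10874/50625

Answer: 10874/50625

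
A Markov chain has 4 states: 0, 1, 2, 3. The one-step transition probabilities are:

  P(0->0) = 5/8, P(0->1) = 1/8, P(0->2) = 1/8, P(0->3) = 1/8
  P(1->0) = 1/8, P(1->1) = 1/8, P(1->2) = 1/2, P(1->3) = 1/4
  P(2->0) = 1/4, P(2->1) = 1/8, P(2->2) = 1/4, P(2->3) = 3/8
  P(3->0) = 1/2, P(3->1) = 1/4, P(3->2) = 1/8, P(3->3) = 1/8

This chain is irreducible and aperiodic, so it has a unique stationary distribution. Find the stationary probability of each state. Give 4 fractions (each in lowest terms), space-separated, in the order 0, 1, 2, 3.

Answer: 13/29 13/87 6/29 17/87

Derivation:
The stationary distribution satisfies pi = pi * P, i.e.:
  pi_0 = 5/8*pi_0 + 1/8*pi_1 + 1/4*pi_2 + 1/2*pi_3
  pi_1 = 1/8*pi_0 + 1/8*pi_1 + 1/8*pi_2 + 1/4*pi_3
  pi_2 = 1/8*pi_0 + 1/2*pi_1 + 1/4*pi_2 + 1/8*pi_3
  pi_3 = 1/8*pi_0 + 1/4*pi_1 + 3/8*pi_2 + 1/8*pi_3
with normalization: pi_0 + pi_1 + pi_2 + pi_3 = 1.

Using the first 3 balance equations plus normalization, the linear system A*pi = b is:
  [-3/8, 1/8, 1/4, 1/2] . pi = 0
  [1/8, -7/8, 1/8, 1/4] . pi = 0
  [1/8, 1/2, -3/4, 1/8] . pi = 0
  [1, 1, 1, 1] . pi = 1

Solving yields:
  pi_0 = 13/29
  pi_1 = 13/87
  pi_2 = 6/29
  pi_3 = 17/87

Verification (pi * P):
  13/29*5/8 + 13/87*1/8 + 6/29*1/4 + 17/87*1/2 = 13/29 = pi_0  (ok)
  13/29*1/8 + 13/87*1/8 + 6/29*1/8 + 17/87*1/4 = 13/87 = pi_1  (ok)
  13/29*1/8 + 13/87*1/2 + 6/29*1/4 + 17/87*1/8 = 6/29 = pi_2  (ok)
  13/29*1/8 + 13/87*1/4 + 6/29*3/8 + 17/87*1/8 = 17/87 = pi_3  (ok)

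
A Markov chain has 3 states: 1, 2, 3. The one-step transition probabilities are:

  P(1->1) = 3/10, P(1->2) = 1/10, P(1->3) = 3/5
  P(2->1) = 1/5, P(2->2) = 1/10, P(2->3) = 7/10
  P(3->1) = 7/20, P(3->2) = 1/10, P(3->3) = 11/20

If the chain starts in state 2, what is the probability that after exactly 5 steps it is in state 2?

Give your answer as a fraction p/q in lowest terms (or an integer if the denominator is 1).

Answer: 1/10

Derivation:
Computing P^5 by repeated multiplication:
P^1 =
  1: [3/10, 1/10, 3/5]
  2: [1/5, 1/10, 7/10]
  3: [7/20, 1/10, 11/20]
P^2 =
  1: [8/25, 1/10, 29/50]
  2: [13/40, 1/10, 23/40]
  3: [127/400, 1/10, 233/400]
P^3 =
  1: [319/1000, 1/10, 581/1000]
  2: [51/160, 1/10, 93/160]
  3: [2553/8000, 1/10, 4647/8000]
P^4 =
  1: [6381/20000, 1/10, 11619/20000]
  2: [1021/3200, 1/10, 1859/3200]
  3: [51047/160000, 1/10, 92953/160000]
P^5 =
  1: [127619/400000, 1/10, 232381/400000]
  2: [20419/64000, 1/10, 37181/64000]
  3: [1020953/3200000, 1/10, 1859047/3200000]

(P^5)[2 -> 2] = 1/10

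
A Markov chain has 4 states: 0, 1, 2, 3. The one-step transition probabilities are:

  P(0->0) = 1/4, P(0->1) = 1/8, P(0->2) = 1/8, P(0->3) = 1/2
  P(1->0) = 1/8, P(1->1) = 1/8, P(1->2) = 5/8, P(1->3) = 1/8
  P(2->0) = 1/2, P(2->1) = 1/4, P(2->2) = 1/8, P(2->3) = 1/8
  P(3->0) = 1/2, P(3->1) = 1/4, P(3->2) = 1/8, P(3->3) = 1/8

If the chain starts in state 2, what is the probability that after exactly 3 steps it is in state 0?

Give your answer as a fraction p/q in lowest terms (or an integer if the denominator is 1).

Answer: 95/256

Derivation:
Computing P^3 by repeated multiplication:
P^1 =
  0: [1/4, 1/8, 1/8, 1/2]
  1: [1/8, 1/8, 5/8, 1/8]
  2: [1/2, 1/4, 1/8, 1/8]
  3: [1/2, 1/4, 1/8, 1/8]
P^2 =
  0: [25/64, 13/64, 3/16, 7/32]
  1: [27/64, 7/32, 3/16, 11/64]
  2: [9/32, 5/32, 1/4, 5/16]
  3: [9/32, 5/32, 1/4, 5/16]
P^3 =
  0: [167/512, 45/256, 29/128, 139/512]
  1: [5/16, 87/512, 15/64, 145/512]
  2: [95/256, 25/128, 13/64, 59/256]
  3: [95/256, 25/128, 13/64, 59/256]

(P^3)[2 -> 0] = 95/256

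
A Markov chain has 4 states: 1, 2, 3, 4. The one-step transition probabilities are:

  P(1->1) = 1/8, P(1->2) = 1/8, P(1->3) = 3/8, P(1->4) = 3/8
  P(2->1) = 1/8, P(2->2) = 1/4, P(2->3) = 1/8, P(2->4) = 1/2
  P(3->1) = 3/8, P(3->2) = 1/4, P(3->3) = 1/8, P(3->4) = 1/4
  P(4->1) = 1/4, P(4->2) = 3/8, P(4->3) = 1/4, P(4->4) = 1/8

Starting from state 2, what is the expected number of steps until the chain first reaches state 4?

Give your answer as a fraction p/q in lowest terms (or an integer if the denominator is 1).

Answer: 16/7

Derivation:
Let h_i = expected steps to first reach 4 from state i.
Boundary: h_4 = 0.
First-step equations for the other states:
  h_1 = 1 + 1/8*h_1 + 1/8*h_2 + 3/8*h_3 + 3/8*h_4
  h_2 = 1 + 1/8*h_1 + 1/4*h_2 + 1/8*h_3 + 1/2*h_4
  h_3 = 1 + 3/8*h_1 + 1/4*h_2 + 1/8*h_3 + 1/4*h_4

Substituting h_4 = 0 and rearranging gives the linear system (I - Q) h = 1:
  [7/8, -1/8, -3/8] . (h_1, h_2, h_3) = 1
  [-1/8, 3/4, -1/8] . (h_1, h_2, h_3) = 1
  [-3/8, -1/4, 7/8] . (h_1, h_2, h_3) = 1

Solving yields:
  h_1 = 96/35
  h_2 = 16/7
  h_3 = 104/35

Starting state is 2, so the expected hitting time is h_2 = 16/7.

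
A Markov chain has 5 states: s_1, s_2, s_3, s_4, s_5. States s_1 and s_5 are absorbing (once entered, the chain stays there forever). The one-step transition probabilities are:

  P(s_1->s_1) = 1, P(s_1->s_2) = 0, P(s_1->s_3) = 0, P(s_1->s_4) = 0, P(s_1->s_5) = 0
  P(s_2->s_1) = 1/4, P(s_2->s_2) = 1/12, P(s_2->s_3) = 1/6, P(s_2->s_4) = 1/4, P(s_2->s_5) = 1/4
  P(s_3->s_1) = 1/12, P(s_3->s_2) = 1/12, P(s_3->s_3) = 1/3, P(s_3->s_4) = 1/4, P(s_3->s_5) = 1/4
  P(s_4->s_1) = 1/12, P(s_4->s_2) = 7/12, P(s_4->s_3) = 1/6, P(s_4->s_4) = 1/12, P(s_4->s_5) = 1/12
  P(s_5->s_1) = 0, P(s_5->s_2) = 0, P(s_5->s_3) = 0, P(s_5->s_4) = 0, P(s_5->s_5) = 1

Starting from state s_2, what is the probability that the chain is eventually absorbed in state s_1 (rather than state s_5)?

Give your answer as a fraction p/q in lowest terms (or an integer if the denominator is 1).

Let a_i = P(absorbed in s_1 | start in state i).
Boundary conditions: a_s_1 = 1, a_s_5 = 0.
For each transient state i, a_i = sum_j P(i->j) * a_j:
  a_s_2 = 1/4*a_s_1 + 1/12*a_s_2 + 1/6*a_s_3 + 1/4*a_s_4 + 1/4*a_s_5
  a_s_3 = 1/12*a_s_1 + 1/12*a_s_2 + 1/3*a_s_3 + 1/4*a_s_4 + 1/4*a_s_5
  a_s_4 = 1/12*a_s_1 + 7/12*a_s_2 + 1/6*a_s_3 + 1/12*a_s_4 + 1/12*a_s_5

Substituting a_s_1 = 1 and a_s_5 = 0, rearrange to (I - Q) a = r where r[i] = P(i -> s_1):
  [11/12, -1/6, -1/4] . (a_s_2, a_s_3, a_s_4) = 1/4
  [-1/12, 2/3, -1/4] . (a_s_2, a_s_3, a_s_4) = 1/12
  [-7/12, -1/6, 11/12] . (a_s_2, a_s_3, a_s_4) = 1/12

Solving yields:
  a_s_2 = 38/83
  a_s_3 = 29/83
  a_s_4 = 37/83

Starting state is s_2, so the absorption probability is a_s_2 = 38/83.

Answer: 38/83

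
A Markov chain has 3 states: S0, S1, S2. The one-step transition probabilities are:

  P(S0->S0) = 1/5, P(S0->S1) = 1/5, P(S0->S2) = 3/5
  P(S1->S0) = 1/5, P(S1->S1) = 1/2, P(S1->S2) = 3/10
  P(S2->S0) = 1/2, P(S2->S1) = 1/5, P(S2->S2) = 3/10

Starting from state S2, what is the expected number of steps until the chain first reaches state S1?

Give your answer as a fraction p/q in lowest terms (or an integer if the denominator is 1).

Let h_i = expected steps to first reach S1 from state i.
Boundary: h_S1 = 0.
First-step equations for the other states:
  h_S0 = 1 + 1/5*h_S0 + 1/5*h_S1 + 3/5*h_S2
  h_S2 = 1 + 1/2*h_S0 + 1/5*h_S1 + 3/10*h_S2

Substituting h_S1 = 0 and rearranging gives the linear system (I - Q) h = 1:
  [4/5, -3/5] . (h_S0, h_S2) = 1
  [-1/2, 7/10] . (h_S0, h_S2) = 1

Solving yields:
  h_S0 = 5
  h_S2 = 5

Starting state is S2, so the expected hitting time is h_S2 = 5.

Answer: 5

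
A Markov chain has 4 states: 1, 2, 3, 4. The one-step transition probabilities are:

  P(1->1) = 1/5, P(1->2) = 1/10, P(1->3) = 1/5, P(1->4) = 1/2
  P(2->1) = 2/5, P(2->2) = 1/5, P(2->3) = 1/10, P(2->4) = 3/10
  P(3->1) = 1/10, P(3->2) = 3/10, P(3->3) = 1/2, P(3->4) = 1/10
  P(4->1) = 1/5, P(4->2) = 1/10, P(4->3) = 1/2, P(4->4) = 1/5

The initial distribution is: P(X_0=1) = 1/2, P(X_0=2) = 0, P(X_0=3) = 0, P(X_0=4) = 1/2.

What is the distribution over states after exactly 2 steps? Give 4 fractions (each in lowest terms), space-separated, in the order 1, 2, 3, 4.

Answer: 37/200 9/50 2/5 47/200

Derivation:
Propagating the distribution step by step (d_{t+1} = d_t * P):
d_0 = (1=1/2, 2=0, 3=0, 4=1/2)
  d_1[1] = 1/2*1/5 + 0*2/5 + 0*1/10 + 1/2*1/5 = 1/5
  d_1[2] = 1/2*1/10 + 0*1/5 + 0*3/10 + 1/2*1/10 = 1/10
  d_1[3] = 1/2*1/5 + 0*1/10 + 0*1/2 + 1/2*1/2 = 7/20
  d_1[4] = 1/2*1/2 + 0*3/10 + 0*1/10 + 1/2*1/5 = 7/20
d_1 = (1=1/5, 2=1/10, 3=7/20, 4=7/20)
  d_2[1] = 1/5*1/5 + 1/10*2/5 + 7/20*1/10 + 7/20*1/5 = 37/200
  d_2[2] = 1/5*1/10 + 1/10*1/5 + 7/20*3/10 + 7/20*1/10 = 9/50
  d_2[3] = 1/5*1/5 + 1/10*1/10 + 7/20*1/2 + 7/20*1/2 = 2/5
  d_2[4] = 1/5*1/2 + 1/10*3/10 + 7/20*1/10 + 7/20*1/5 = 47/200
d_2 = (1=37/200, 2=9/50, 3=2/5, 4=47/200)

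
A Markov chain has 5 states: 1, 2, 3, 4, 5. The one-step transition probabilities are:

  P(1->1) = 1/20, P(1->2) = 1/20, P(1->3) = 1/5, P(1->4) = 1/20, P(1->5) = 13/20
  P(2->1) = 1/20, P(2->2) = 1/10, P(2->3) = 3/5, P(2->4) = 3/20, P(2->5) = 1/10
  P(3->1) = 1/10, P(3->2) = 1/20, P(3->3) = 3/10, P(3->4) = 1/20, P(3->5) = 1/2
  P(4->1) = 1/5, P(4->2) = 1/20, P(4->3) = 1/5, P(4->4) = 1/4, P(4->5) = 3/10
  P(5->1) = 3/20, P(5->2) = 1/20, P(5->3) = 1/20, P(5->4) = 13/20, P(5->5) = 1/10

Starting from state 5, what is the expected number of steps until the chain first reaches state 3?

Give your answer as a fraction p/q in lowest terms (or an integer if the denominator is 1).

Answer: 238640/37833

Derivation:
Let h_i = expected steps to first reach 3 from state i.
Boundary: h_3 = 0.
First-step equations for the other states:
  h_1 = 1 + 1/20*h_1 + 1/20*h_2 + 1/5*h_3 + 1/20*h_4 + 13/20*h_5
  h_2 = 1 + 1/20*h_1 + 1/10*h_2 + 3/5*h_3 + 3/20*h_4 + 1/10*h_5
  h_4 = 1 + 1/5*h_1 + 1/20*h_2 + 1/5*h_3 + 1/4*h_4 + 3/10*h_5
  h_5 = 1 + 3/20*h_1 + 1/20*h_2 + 1/20*h_3 + 13/20*h_4 + 1/10*h_5

Substituting h_3 = 0 and rearranging gives the linear system (I - Q) h = 1:
  [19/20, -1/20, -1/20, -13/20] . (h_1, h_2, h_4, h_5) = 1
  [-1/20, 9/10, -3/20, -1/10] . (h_1, h_2, h_4, h_5) = 1
  [-1/5, -1/20, 3/4, -3/10] . (h_1, h_2, h_4, h_5) = 1
  [-3/20, -1/20, -13/20, 9/10] . (h_1, h_2, h_4, h_5) = 1

Solving yields:
  h_1 = 220400/37833
  h_2 = 116200/37833
  h_4 = 212420/37833
  h_5 = 238640/37833

Starting state is 5, so the expected hitting time is h_5 = 238640/37833.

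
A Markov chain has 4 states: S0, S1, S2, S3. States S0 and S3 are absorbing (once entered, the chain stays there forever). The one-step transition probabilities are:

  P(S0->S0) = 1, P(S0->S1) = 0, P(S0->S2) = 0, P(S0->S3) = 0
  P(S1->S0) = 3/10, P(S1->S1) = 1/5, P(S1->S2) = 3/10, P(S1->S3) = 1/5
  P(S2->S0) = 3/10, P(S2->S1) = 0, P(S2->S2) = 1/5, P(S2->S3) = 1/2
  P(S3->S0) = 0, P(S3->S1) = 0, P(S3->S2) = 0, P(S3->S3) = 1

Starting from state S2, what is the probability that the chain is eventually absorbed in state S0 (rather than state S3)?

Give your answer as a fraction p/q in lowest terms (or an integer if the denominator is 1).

Let a_i = P(absorbed in S0 | start in state i).
Boundary conditions: a_S0 = 1, a_S3 = 0.
For each transient state i, a_i = sum_j P(i->j) * a_j:
  a_S1 = 3/10*a_S0 + 1/5*a_S1 + 3/10*a_S2 + 1/5*a_S3
  a_S2 = 3/10*a_S0 + 0*a_S1 + 1/5*a_S2 + 1/2*a_S3

Substituting a_S0 = 1 and a_S3 = 0, rearrange to (I - Q) a = r where r[i] = P(i -> S0):
  [4/5, -3/10] . (a_S1, a_S2) = 3/10
  [0, 4/5] . (a_S1, a_S2) = 3/10

Solving yields:
  a_S1 = 33/64
  a_S2 = 3/8

Starting state is S2, so the absorption probability is a_S2 = 3/8.

Answer: 3/8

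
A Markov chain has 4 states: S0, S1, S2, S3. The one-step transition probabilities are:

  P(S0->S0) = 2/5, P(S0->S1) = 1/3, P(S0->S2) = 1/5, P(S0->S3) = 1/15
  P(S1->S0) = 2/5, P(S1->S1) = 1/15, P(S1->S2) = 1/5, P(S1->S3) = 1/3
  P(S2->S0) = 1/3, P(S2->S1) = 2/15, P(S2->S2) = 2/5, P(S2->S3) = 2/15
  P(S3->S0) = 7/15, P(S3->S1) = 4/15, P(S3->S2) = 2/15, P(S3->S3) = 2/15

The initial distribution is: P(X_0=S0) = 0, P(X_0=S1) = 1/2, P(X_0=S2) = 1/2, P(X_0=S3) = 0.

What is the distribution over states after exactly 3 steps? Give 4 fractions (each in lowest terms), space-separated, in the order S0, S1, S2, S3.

Answer: 1324/3375 241/1125 811/3375 517/3375

Derivation:
Propagating the distribution step by step (d_{t+1} = d_t * P):
d_0 = (S0=0, S1=1/2, S2=1/2, S3=0)
  d_1[S0] = 0*2/5 + 1/2*2/5 + 1/2*1/3 + 0*7/15 = 11/30
  d_1[S1] = 0*1/3 + 1/2*1/15 + 1/2*2/15 + 0*4/15 = 1/10
  d_1[S2] = 0*1/5 + 1/2*1/5 + 1/2*2/5 + 0*2/15 = 3/10
  d_1[S3] = 0*1/15 + 1/2*1/3 + 1/2*2/15 + 0*2/15 = 7/30
d_1 = (S0=11/30, S1=1/10, S2=3/10, S3=7/30)
  d_2[S0] = 11/30*2/5 + 1/10*2/5 + 3/10*1/3 + 7/30*7/15 = 89/225
  d_2[S1] = 11/30*1/3 + 1/10*1/15 + 3/10*2/15 + 7/30*4/15 = 52/225
  d_2[S2] = 11/30*1/5 + 1/10*1/5 + 3/10*2/5 + 7/30*2/15 = 11/45
  d_2[S3] = 11/30*1/15 + 1/10*1/3 + 3/10*2/15 + 7/30*2/15 = 29/225
d_2 = (S0=89/225, S1=52/225, S2=11/45, S3=29/225)
  d_3[S0] = 89/225*2/5 + 52/225*2/5 + 11/45*1/3 + 29/225*7/15 = 1324/3375
  d_3[S1] = 89/225*1/3 + 52/225*1/15 + 11/45*2/15 + 29/225*4/15 = 241/1125
  d_3[S2] = 89/225*1/5 + 52/225*1/5 + 11/45*2/5 + 29/225*2/15 = 811/3375
  d_3[S3] = 89/225*1/15 + 52/225*1/3 + 11/45*2/15 + 29/225*2/15 = 517/3375
d_3 = (S0=1324/3375, S1=241/1125, S2=811/3375, S3=517/3375)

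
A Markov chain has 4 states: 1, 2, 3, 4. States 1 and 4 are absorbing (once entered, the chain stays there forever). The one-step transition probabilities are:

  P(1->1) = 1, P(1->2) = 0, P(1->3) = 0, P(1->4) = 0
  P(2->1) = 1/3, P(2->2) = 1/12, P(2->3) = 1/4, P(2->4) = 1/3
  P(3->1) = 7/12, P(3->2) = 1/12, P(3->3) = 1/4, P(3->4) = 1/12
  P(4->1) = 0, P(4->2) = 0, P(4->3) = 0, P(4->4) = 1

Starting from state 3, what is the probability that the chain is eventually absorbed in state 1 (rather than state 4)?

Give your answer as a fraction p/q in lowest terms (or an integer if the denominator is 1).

Answer: 27/32

Derivation:
Let a_i = P(absorbed in 1 | start in state i).
Boundary conditions: a_1 = 1, a_4 = 0.
For each transient state i, a_i = sum_j P(i->j) * a_j:
  a_2 = 1/3*a_1 + 1/12*a_2 + 1/4*a_3 + 1/3*a_4
  a_3 = 7/12*a_1 + 1/12*a_2 + 1/4*a_3 + 1/12*a_4

Substituting a_1 = 1 and a_4 = 0, rearrange to (I - Q) a = r where r[i] = P(i -> 1):
  [11/12, -1/4] . (a_2, a_3) = 1/3
  [-1/12, 3/4] . (a_2, a_3) = 7/12

Solving yields:
  a_2 = 19/32
  a_3 = 27/32

Starting state is 3, so the absorption probability is a_3 = 27/32.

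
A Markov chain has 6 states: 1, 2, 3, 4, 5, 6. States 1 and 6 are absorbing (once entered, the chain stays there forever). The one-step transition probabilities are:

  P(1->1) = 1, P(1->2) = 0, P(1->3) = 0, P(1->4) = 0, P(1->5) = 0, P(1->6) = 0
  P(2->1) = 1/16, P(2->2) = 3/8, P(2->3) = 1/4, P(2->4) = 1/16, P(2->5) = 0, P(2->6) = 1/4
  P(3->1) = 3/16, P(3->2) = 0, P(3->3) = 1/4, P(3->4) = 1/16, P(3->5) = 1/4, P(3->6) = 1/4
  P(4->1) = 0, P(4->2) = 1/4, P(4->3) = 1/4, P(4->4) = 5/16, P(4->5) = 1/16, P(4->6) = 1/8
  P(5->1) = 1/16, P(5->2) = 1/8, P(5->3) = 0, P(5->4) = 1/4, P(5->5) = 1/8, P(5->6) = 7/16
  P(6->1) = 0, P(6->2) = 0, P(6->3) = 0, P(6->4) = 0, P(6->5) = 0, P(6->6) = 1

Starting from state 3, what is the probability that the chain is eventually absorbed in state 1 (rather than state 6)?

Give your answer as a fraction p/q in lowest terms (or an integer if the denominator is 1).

Let a_i = P(absorbed in 1 | start in state i).
Boundary conditions: a_1 = 1, a_6 = 0.
For each transient state i, a_i = sum_j P(i->j) * a_j:
  a_2 = 1/16*a_1 + 3/8*a_2 + 1/4*a_3 + 1/16*a_4 + 0*a_5 + 1/4*a_6
  a_3 = 3/16*a_1 + 0*a_2 + 1/4*a_3 + 1/16*a_4 + 1/4*a_5 + 1/4*a_6
  a_4 = 0*a_1 + 1/4*a_2 + 1/4*a_3 + 5/16*a_4 + 1/16*a_5 + 1/8*a_6
  a_5 = 1/16*a_1 + 1/8*a_2 + 0*a_3 + 1/4*a_4 + 1/8*a_5 + 7/16*a_6

Substituting a_1 = 1 and a_6 = 0, rearrange to (I - Q) a = r where r[i] = P(i -> 1):
  [5/8, -1/4, -1/16, 0] . (a_2, a_3, a_4, a_5) = 1/16
  [0, 3/4, -1/16, -1/4] . (a_2, a_3, a_4, a_5) = 3/16
  [-1/4, -1/4, 11/16, -1/16] . (a_2, a_3, a_4, a_5) = 0
  [-1/8, 0, -1/4, 7/8] . (a_2, a_3, a_4, a_5) = 1/16

Solving yields:
  a_2 = 241/952
  a_3 = 355/1088
  a_4 = 431/1904
  a_5 = 41/238

Starting state is 3, so the absorption probability is a_3 = 355/1088.

Answer: 355/1088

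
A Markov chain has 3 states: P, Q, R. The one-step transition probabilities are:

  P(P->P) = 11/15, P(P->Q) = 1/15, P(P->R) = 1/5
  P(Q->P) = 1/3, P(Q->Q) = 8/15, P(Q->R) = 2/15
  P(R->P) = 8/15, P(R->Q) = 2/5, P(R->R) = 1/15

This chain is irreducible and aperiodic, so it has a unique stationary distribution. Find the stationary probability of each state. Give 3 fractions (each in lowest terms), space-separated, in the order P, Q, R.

The stationary distribution satisfies pi = pi * P, i.e.:
  pi_P = 11/15*pi_P + 1/3*pi_Q + 8/15*pi_R
  pi_Q = 1/15*pi_P + 8/15*pi_Q + 2/5*pi_R
  pi_R = 1/5*pi_P + 2/15*pi_Q + 1/15*pi_R
with normalization: pi_P + pi_Q + pi_R = 1.

Using the first 2 balance equations plus normalization, the linear system A*pi = b is:
  [-4/15, 1/3, 8/15] . pi = 0
  [1/15, -7/15, 2/5] . pi = 0
  [1, 1, 1] . pi = 1

Solving yields:
  pi_P = 86/141
  pi_Q = 32/141
  pi_R = 23/141

Verification (pi * P):
  86/141*11/15 + 32/141*1/3 + 23/141*8/15 = 86/141 = pi_P  (ok)
  86/141*1/15 + 32/141*8/15 + 23/141*2/5 = 32/141 = pi_Q  (ok)
  86/141*1/5 + 32/141*2/15 + 23/141*1/15 = 23/141 = pi_R  (ok)

Answer: 86/141 32/141 23/141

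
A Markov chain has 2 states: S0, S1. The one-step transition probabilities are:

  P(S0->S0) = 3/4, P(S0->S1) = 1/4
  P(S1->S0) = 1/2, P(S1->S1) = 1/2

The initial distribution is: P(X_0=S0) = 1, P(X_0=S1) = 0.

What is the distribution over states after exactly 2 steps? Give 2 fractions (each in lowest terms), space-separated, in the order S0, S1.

Propagating the distribution step by step (d_{t+1} = d_t * P):
d_0 = (S0=1, S1=0)
  d_1[S0] = 1*3/4 + 0*1/2 = 3/4
  d_1[S1] = 1*1/4 + 0*1/2 = 1/4
d_1 = (S0=3/4, S1=1/4)
  d_2[S0] = 3/4*3/4 + 1/4*1/2 = 11/16
  d_2[S1] = 3/4*1/4 + 1/4*1/2 = 5/16
d_2 = (S0=11/16, S1=5/16)

Answer: 11/16 5/16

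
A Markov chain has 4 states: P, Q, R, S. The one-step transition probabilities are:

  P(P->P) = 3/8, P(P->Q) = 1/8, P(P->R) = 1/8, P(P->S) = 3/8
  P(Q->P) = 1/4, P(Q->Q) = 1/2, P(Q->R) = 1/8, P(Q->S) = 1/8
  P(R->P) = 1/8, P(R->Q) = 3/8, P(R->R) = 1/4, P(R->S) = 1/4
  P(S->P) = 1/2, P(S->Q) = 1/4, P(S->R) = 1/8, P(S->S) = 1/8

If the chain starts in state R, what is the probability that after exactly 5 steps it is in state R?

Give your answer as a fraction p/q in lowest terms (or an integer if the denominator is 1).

Answer: 2341/16384

Derivation:
Computing P^5 by repeated multiplication:
P^1 =
  P: [3/8, 1/8, 1/8, 3/8]
  Q: [1/4, 1/2, 1/8, 1/8]
  R: [1/8, 3/8, 1/4, 1/4]
  S: [1/2, 1/4, 1/8, 1/8]
P^2 =
  P: [3/8, 1/4, 9/64, 15/64]
  Q: [19/64, 23/64, 9/64, 13/64]
  R: [19/64, 23/64, 5/32, 3/16]
  S: [21/64, 17/64, 9/64, 17/64]
P^3 =
  P: [173/512, 145/512, 73/512, 121/512]
  Q: [41/128, 41/128, 73/512, 111/512]
  R: [161/512, 165/512, 37/256, 7/32]
  S: [87/256, 75/256, 73/512, 115/512]
P^4 =
  P: [683/2048, 607/2048, 585/4096, 931/4096]
  Q: [1337/4096, 1261/4096, 585/4096, 913/4096]
  R: [1335/4096, 1267/4096, 293/2048, 227/1024]
  S: [1355/4096, 1223/4096, 585/4096, 933/4096]
P^5 =
  P: [10835/32768, 9839/32768, 4681/32768, 7413/32768]
  Q: [5385/16384, 4981/16384, 4681/32768, 7355/32768]
  R: [10757/32768, 9977/32768, 2341/16384, 919/4096]
  S: [2707/8192, 2467/8192, 4681/32768, 7391/32768]

(P^5)[R -> R] = 2341/16384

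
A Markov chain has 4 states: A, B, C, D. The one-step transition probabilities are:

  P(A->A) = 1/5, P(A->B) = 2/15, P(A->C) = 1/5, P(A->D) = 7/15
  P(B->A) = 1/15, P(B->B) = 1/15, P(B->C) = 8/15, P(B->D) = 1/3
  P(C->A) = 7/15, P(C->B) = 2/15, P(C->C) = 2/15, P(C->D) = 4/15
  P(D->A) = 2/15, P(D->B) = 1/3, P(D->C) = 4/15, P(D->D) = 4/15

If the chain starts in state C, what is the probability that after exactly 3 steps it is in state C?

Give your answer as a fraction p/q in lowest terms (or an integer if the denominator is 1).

Computing P^3 by repeated multiplication:
P^1 =
  A: [1/5, 2/15, 1/5, 7/15]
  B: [1/15, 1/15, 8/15, 1/3]
  C: [7/15, 2/15, 2/15, 4/15]
  D: [2/15, 1/3, 4/15, 4/15]
P^2 =
  A: [46/225, 49/225, 59/225, 71/225]
  B: [14/45, 44/225, 47/225, 64/225]
  C: [1/5, 8/45, 19/75, 83/225]
  D: [47/225, 37/225, 14/45, 71/225]
P^3 =
  A: [742/3375, 614/3375, 932/3375, 1087/3375]
  B: [79/375, 598/3375, 304/1125, 1154/3375]
  C: [148/675, 659/3375, 901/3375, 43/135]
  D: [6/25, 626/3375, 287/1125, 1078/3375]

(P^3)[C -> C] = 901/3375

Answer: 901/3375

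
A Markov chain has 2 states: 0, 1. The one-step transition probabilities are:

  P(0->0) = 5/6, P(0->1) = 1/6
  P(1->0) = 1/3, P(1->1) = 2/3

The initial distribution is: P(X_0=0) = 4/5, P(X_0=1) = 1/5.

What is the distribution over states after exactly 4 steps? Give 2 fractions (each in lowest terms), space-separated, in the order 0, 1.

Answer: 27/40 13/40

Derivation:
Propagating the distribution step by step (d_{t+1} = d_t * P):
d_0 = (0=4/5, 1=1/5)
  d_1[0] = 4/5*5/6 + 1/5*1/3 = 11/15
  d_1[1] = 4/5*1/6 + 1/5*2/3 = 4/15
d_1 = (0=11/15, 1=4/15)
  d_2[0] = 11/15*5/6 + 4/15*1/3 = 7/10
  d_2[1] = 11/15*1/6 + 4/15*2/3 = 3/10
d_2 = (0=7/10, 1=3/10)
  d_3[0] = 7/10*5/6 + 3/10*1/3 = 41/60
  d_3[1] = 7/10*1/6 + 3/10*2/3 = 19/60
d_3 = (0=41/60, 1=19/60)
  d_4[0] = 41/60*5/6 + 19/60*1/3 = 27/40
  d_4[1] = 41/60*1/6 + 19/60*2/3 = 13/40
d_4 = (0=27/40, 1=13/40)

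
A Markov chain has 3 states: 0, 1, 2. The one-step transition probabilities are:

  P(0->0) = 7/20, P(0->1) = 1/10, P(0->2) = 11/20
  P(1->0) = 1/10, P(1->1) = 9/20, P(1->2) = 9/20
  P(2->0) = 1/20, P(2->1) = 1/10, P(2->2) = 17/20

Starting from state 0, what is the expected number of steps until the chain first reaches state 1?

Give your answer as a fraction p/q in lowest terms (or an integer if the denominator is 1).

Let h_i = expected steps to first reach 1 from state i.
Boundary: h_1 = 0.
First-step equations for the other states:
  h_0 = 1 + 7/20*h_0 + 1/10*h_1 + 11/20*h_2
  h_2 = 1 + 1/20*h_0 + 1/10*h_1 + 17/20*h_2

Substituting h_1 = 0 and rearranging gives the linear system (I - Q) h = 1:
  [13/20, -11/20] . (h_0, h_2) = 1
  [-1/20, 3/20] . (h_0, h_2) = 1

Solving yields:
  h_0 = 10
  h_2 = 10

Starting state is 0, so the expected hitting time is h_0 = 10.

Answer: 10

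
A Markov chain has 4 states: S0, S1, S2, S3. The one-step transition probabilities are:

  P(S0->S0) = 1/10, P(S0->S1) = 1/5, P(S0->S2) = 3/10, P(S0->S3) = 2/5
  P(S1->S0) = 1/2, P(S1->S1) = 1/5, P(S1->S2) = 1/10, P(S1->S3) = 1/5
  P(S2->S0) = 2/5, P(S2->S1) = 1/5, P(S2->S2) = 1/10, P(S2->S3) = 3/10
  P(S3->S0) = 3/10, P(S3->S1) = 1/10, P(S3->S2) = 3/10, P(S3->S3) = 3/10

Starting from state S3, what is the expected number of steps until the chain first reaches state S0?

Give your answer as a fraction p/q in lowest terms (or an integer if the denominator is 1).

Answer: 20/7

Derivation:
Let h_i = expected steps to first reach S0 from state i.
Boundary: h_S0 = 0.
First-step equations for the other states:
  h_S1 = 1 + 1/2*h_S0 + 1/5*h_S1 + 1/10*h_S2 + 1/5*h_S3
  h_S2 = 1 + 2/5*h_S0 + 1/5*h_S1 + 1/10*h_S2 + 3/10*h_S3
  h_S3 = 1 + 3/10*h_S0 + 1/10*h_S1 + 3/10*h_S2 + 3/10*h_S3

Substituting h_S0 = 0 and rearranging gives the linear system (I - Q) h = 1:
  [4/5, -1/10, -1/5] . (h_S1, h_S2, h_S3) = 1
  [-1/5, 9/10, -3/10] . (h_S1, h_S2, h_S3) = 1
  [-1/10, -3/10, 7/10] . (h_S1, h_S2, h_S3) = 1

Solving yields:
  h_S1 = 16/7
  h_S2 = 18/7
  h_S3 = 20/7

Starting state is S3, so the expected hitting time is h_S3 = 20/7.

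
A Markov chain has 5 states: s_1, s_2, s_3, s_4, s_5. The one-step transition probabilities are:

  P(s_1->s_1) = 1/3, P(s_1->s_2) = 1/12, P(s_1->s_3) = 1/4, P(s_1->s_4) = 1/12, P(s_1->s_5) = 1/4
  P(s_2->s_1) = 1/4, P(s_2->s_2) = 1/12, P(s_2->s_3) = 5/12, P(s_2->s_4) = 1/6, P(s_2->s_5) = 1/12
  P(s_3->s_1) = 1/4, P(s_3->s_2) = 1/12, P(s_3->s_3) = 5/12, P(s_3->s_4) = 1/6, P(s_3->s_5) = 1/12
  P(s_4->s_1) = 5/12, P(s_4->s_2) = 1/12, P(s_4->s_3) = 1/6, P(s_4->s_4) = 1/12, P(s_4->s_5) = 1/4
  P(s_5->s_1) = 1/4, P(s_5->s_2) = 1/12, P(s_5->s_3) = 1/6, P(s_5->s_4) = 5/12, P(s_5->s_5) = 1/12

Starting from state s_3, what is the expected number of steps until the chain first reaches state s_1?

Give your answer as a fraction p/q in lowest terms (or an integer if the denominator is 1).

Let h_i = expected steps to first reach s_1 from state i.
Boundary: h_s_1 = 0.
First-step equations for the other states:
  h_s_2 = 1 + 1/4*h_s_1 + 1/12*h_s_2 + 5/12*h_s_3 + 1/6*h_s_4 + 1/12*h_s_5
  h_s_3 = 1 + 1/4*h_s_1 + 1/12*h_s_2 + 5/12*h_s_3 + 1/6*h_s_4 + 1/12*h_s_5
  h_s_4 = 1 + 5/12*h_s_1 + 1/12*h_s_2 + 1/6*h_s_3 + 1/12*h_s_4 + 1/4*h_s_5
  h_s_5 = 1 + 1/4*h_s_1 + 1/12*h_s_2 + 1/6*h_s_3 + 5/12*h_s_4 + 1/12*h_s_5

Substituting h_s_1 = 0 and rearranging gives the linear system (I - Q) h = 1:
  [11/12, -5/12, -1/6, -1/12] . (h_s_2, h_s_3, h_s_4, h_s_5) = 1
  [-1/12, 7/12, -1/6, -1/12] . (h_s_2, h_s_3, h_s_4, h_s_5) = 1
  [-1/12, -1/6, 11/12, -1/4] . (h_s_2, h_s_3, h_s_4, h_s_5) = 1
  [-1/12, -1/6, -5/12, 11/12] . (h_s_2, h_s_3, h_s_4, h_s_5) = 1

Solving yields:
  h_s_2 = 25/7
  h_s_3 = 25/7
  h_s_4 = 3
  h_s_5 = 24/7

Starting state is s_3, so the expected hitting time is h_s_3 = 25/7.

Answer: 25/7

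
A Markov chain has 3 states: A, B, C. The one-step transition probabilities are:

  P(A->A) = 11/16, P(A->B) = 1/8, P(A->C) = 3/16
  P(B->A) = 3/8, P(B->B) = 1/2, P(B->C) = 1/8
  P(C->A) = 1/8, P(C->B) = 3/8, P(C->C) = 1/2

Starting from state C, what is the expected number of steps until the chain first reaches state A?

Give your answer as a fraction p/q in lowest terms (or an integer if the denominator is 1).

Let h_i = expected steps to first reach A from state i.
Boundary: h_A = 0.
First-step equations for the other states:
  h_B = 1 + 3/8*h_A + 1/2*h_B + 1/8*h_C
  h_C = 1 + 1/8*h_A + 3/8*h_B + 1/2*h_C

Substituting h_A = 0 and rearranging gives the linear system (I - Q) h = 1:
  [1/2, -1/8] . (h_B, h_C) = 1
  [-3/8, 1/2] . (h_B, h_C) = 1

Solving yields:
  h_B = 40/13
  h_C = 56/13

Starting state is C, so the expected hitting time is h_C = 56/13.

Answer: 56/13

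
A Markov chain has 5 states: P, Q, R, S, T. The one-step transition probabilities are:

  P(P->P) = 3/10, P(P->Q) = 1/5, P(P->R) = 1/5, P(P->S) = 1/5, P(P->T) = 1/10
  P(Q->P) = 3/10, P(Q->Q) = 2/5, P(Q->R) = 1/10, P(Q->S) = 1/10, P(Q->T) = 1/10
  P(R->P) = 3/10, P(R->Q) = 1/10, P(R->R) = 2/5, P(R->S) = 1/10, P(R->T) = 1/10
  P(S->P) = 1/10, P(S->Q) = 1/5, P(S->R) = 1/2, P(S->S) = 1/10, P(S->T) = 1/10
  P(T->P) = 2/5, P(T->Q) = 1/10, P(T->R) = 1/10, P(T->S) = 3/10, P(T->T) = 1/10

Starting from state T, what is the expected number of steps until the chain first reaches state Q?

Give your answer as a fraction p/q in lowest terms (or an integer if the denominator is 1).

Answer: 9930/1457

Derivation:
Let h_i = expected steps to first reach Q from state i.
Boundary: h_Q = 0.
First-step equations for the other states:
  h_P = 1 + 3/10*h_P + 1/5*h_Q + 1/5*h_R + 1/5*h_S + 1/10*h_T
  h_R = 1 + 3/10*h_P + 1/10*h_Q + 2/5*h_R + 1/10*h_S + 1/10*h_T
  h_S = 1 + 1/10*h_P + 1/5*h_Q + 1/2*h_R + 1/10*h_S + 1/10*h_T
  h_T = 1 + 2/5*h_P + 1/10*h_Q + 1/10*h_R + 3/10*h_S + 1/10*h_T

Substituting h_Q = 0 and rearranging gives the linear system (I - Q) h = 1:
  [7/10, -1/5, -1/5, -1/10] . (h_P, h_R, h_S, h_T) = 1
  [-3/10, 3/5, -1/10, -1/10] . (h_P, h_R, h_S, h_T) = 1
  [-1/10, -1/2, 9/10, -1/10] . (h_P, h_R, h_S, h_T) = 1
  [-2/5, -1/10, -3/10, 9/10] . (h_P, h_R, h_S, h_T) = 1

Solving yields:
  h_P = 9100/1457
  h_R = 10200/1457
  h_S = 200/31
  h_T = 9930/1457

Starting state is T, so the expected hitting time is h_T = 9930/1457.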